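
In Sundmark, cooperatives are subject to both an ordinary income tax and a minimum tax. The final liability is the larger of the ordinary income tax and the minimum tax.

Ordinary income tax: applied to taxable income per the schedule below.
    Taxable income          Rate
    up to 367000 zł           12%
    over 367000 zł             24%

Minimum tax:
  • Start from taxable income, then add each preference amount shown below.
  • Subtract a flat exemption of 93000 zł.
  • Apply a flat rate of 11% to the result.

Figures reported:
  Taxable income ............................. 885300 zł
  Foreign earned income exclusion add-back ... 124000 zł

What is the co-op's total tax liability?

Ordinary income tax:
  367000 zł × 12% = 44040 zł
  518300 zł × 24% = 124392 zł
  → 168432 zł

Minimum tax:
  Adjusted income: 885300 zł + 124000 zł = 1009300 zł
  Less exemption 93000 zł → base 916300 zł
  916300 zł × 11% = 100793 zł

168432 zł > 100793 zł, so the ordinary income tax governs.

168432 zł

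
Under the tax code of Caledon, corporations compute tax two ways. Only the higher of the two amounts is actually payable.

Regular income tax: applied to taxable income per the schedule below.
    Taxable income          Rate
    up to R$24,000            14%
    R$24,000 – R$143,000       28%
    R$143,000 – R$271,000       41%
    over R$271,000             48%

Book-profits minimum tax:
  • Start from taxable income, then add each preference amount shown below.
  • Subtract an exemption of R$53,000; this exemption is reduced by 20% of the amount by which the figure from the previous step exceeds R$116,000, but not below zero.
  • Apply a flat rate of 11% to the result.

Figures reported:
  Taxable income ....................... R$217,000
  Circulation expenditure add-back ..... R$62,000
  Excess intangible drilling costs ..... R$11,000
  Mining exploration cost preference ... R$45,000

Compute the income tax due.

R$67,020

Regular income tax:
  R$24,000 × 14% = R$3,360
  R$119,000 × 28% = R$33,320
  R$74,000 × 41% = R$30,340
  → R$67,020

Book-profits minimum tax:
  Adjusted income: R$217,000 + R$62,000 + R$11,000 + R$45,000 = R$335,000
  Exemption: R$53,000 − 20% × (R$335,000 − R$116,000) = R$53,000 − R$43,800 = R$9,200
  Base: R$335,000 − R$9,200 = R$325,800
  R$325,800 × 11% = R$35,838

R$67,020 > R$35,838, so the regular income tax governs.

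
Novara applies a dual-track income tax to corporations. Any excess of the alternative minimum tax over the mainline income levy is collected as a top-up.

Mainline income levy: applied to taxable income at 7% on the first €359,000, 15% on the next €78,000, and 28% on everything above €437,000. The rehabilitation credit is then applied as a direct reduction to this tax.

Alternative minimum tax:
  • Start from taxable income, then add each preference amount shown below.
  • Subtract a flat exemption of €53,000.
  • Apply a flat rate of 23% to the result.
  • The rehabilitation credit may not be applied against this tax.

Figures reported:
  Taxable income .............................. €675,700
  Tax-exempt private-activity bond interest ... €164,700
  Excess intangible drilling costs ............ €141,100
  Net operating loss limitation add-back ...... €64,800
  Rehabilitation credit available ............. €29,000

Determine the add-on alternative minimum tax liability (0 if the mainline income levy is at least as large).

€153,793

Alternative minimum tax:
  Adjusted income: €675,700 + €164,700 + €141,100 + €64,800 = €1,046,300
  Less exemption €53,000 → base €993,300
  €993,300 × 23% = €228,459

Mainline income levy:
  €359,000 × 7% = €25,130
  €78,000 × 15% = €11,700
  €238,700 × 28% = €66,836
  → €103,666
  Less rehabilitation credit €29,000 → €74,666

Excess of alternative minimum tax over mainline income levy: €228,459 − €74,666 = €153,793.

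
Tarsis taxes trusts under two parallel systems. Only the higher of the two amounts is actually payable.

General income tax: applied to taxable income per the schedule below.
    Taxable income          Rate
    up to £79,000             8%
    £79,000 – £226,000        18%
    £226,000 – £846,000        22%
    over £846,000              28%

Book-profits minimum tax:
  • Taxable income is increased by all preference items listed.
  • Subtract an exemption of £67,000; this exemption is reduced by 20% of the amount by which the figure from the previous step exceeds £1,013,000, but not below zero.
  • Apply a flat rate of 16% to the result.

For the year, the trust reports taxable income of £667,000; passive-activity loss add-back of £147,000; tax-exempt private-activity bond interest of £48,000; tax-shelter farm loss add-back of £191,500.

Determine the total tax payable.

General income tax:
  £79,000 × 8% = £6,320
  £147,000 × 18% = £26,460
  £441,000 × 22% = £97,020
  → £129,800

Book-profits minimum tax:
  Adjusted income: £667,000 + £147,000 + £48,000 + £191,500 = £1,053,500
  Exemption: £67,000 − 20% × (£1,053,500 − £1,013,000) = £67,000 − £8,100 = £58,900
  Base: £1,053,500 − £58,900 = £994,600
  £994,600 × 16% = £159,136

£159,136 > £129,800, so the book-profits minimum tax is the binding amount.

£159,136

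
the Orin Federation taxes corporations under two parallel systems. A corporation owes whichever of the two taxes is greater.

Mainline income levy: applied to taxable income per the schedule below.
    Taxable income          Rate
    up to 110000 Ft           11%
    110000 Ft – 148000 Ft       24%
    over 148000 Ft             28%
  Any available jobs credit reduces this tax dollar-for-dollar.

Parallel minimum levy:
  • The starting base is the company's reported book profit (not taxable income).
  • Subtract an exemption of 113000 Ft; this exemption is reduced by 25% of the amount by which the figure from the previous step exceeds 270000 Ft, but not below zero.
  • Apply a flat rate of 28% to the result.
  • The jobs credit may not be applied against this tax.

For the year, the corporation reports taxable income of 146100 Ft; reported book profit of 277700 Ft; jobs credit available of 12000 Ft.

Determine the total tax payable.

46655 Ft

Parallel minimum levy:
  Base (reported book profit): 277700 Ft
  Exemption: 113000 Ft − 25% × (277700 Ft − 270000 Ft) = 113000 Ft − 1925 Ft = 111075 Ft
  Base: 277700 Ft − 111075 Ft = 166625 Ft
  166625 Ft × 28% = 46655 Ft

Mainline income levy:
  110000 Ft × 11% = 12100 Ft
  36100 Ft × 24% = 8664 Ft
  → 20764 Ft
  Less jobs credit 12000 Ft → 8764 Ft

46655 Ft > 8764 Ft, so the parallel minimum levy is the binding amount.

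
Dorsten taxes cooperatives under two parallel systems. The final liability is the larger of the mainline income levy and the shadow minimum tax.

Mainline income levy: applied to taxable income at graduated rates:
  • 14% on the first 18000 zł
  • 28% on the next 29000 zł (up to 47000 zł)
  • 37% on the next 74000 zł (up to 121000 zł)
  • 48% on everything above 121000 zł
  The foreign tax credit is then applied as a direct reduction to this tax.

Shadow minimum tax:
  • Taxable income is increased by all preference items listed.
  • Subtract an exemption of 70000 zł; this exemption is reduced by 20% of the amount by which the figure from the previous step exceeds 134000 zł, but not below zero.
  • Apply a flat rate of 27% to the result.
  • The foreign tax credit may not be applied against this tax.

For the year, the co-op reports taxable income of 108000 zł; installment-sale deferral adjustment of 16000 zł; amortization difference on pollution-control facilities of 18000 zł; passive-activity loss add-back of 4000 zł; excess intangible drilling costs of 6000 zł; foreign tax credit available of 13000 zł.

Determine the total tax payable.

23112 zł

Mainline income levy:
  18000 zł × 14% = 2520 zł
  29000 zł × 28% = 8120 zł
  61000 zł × 37% = 22570 zł
  → 33210 zł
  Less foreign tax credit 13000 zł → 20210 zł

Shadow minimum tax:
  Adjusted income: 108000 zł + 16000 zł + 18000 zł + 4000 zł + 6000 zł = 152000 zł
  Exemption: 70000 zł − 20% × (152000 zł − 134000 zł) = 70000 zł − 3600 zł = 66400 zł
  Base: 152000 zł − 66400 zł = 85600 zł
  85600 zł × 27% = 23112 zł

23112 zł > 20210 zł, so the shadow minimum tax is the binding amount.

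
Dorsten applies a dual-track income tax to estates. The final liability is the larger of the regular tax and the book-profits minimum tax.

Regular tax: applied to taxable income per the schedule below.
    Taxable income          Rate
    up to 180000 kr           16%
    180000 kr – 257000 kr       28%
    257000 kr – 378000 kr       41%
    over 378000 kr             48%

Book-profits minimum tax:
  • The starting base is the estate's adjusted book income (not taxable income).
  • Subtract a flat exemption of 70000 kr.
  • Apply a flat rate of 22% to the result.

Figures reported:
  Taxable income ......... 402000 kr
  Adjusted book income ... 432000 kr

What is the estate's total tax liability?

111490 kr

Regular tax:
  180000 kr × 16% = 28800 kr
  77000 kr × 28% = 21560 kr
  121000 kr × 41% = 49610 kr
  24000 kr × 48% = 11520 kr
  → 111490 kr

Book-profits minimum tax:
  Base (adjusted book income): 432000 kr
  Less exemption 70000 kr → base 362000 kr
  362000 kr × 22% = 79640 kr

111490 kr > 79640 kr, so the regular tax governs.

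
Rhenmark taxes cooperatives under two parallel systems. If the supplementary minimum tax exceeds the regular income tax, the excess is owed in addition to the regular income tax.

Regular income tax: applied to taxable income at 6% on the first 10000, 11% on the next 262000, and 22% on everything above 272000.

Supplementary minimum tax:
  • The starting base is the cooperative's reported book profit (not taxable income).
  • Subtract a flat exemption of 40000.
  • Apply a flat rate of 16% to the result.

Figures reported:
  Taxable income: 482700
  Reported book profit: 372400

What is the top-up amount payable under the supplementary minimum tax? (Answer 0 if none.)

Supplementary minimum tax:
  Base (reported book profit): 372400
  Less exemption 40000 → base 332400
  332400 × 16% = 53184

Regular income tax:
  10000 × 6% = 600
  262000 × 11% = 28820
  210700 × 22% = 46354
  → 75774

53184 ≤ 75774, so no add-on is due.

0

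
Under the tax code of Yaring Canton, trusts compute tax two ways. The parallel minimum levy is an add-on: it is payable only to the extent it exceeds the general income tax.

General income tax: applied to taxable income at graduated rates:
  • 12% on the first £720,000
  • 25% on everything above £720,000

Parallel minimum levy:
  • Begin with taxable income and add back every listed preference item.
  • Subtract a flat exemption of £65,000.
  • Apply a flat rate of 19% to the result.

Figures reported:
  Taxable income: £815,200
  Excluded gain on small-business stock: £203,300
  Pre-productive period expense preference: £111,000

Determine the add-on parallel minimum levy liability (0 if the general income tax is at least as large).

£92,055

General income tax:
  £720,000 × 12% = £86,400
  £95,200 × 25% = £23,800
  → £110,200

Parallel minimum levy:
  Adjusted income: £815,200 + £203,300 + £111,000 = £1,129,500
  Less exemption £65,000 → base £1,064,500
  £1,064,500 × 19% = £202,255

Excess of parallel minimum levy over general income tax: £202,255 − £110,200 = £92,055.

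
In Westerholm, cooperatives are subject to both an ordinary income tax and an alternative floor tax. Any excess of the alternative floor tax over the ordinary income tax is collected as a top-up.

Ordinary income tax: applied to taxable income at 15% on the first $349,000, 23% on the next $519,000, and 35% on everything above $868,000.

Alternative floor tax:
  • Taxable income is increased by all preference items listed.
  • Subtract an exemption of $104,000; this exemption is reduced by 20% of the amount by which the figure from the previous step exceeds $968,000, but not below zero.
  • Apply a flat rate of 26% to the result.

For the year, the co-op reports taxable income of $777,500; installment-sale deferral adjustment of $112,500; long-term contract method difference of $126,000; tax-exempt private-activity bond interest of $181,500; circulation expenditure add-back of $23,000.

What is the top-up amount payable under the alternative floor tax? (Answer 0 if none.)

$152,515

Alternative floor tax:
  Adjusted income: $777,500 + $112,500 + $126,000 + $181,500 + $23,000 = $1,220,500
  Exemption: $104,000 − 20% × ($1,220,500 − $968,000) = $104,000 − $50,500 = $53,500
  Base: $1,220,500 − $53,500 = $1,167,000
  $1,167,000 × 26% = $303,420

Ordinary income tax:
  $349,000 × 15% = $52,350
  $428,500 × 23% = $98,555
  → $150,905

Excess of alternative floor tax over ordinary income tax: $303,420 − $150,905 = $152,515.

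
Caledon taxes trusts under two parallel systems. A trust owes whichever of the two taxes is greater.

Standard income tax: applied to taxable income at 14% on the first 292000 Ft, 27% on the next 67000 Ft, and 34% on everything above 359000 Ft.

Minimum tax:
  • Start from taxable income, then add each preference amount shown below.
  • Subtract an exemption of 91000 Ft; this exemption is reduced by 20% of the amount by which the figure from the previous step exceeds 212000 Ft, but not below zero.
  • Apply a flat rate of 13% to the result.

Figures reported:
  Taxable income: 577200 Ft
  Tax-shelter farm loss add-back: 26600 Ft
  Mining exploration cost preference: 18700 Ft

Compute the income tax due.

Standard income tax:
  292000 Ft × 14% = 40880 Ft
  67000 Ft × 27% = 18090 Ft
  218200 Ft × 34% = 74188 Ft
  → 133158 Ft

Minimum tax:
  Adjusted income: 577200 Ft + 26600 Ft + 18700 Ft = 622500 Ft
  Exemption: 91000 Ft − 20% × (622500 Ft − 212000 Ft) = 91000 Ft − 82100 Ft = 8900 Ft
  Base: 622500 Ft − 8900 Ft = 613600 Ft
  613600 Ft × 13% = 79768 Ft

133158 Ft > 79768 Ft, so the standard income tax governs.

133158 Ft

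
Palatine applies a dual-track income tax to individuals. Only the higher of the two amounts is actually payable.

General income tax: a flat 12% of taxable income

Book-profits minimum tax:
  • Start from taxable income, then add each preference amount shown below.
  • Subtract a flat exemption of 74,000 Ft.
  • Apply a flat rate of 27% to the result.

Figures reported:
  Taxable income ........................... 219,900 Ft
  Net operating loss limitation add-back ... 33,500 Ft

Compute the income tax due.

48,438 Ft

Book-profits minimum tax:
  Adjusted income: 219,900 Ft + 33,500 Ft = 253,400 Ft
  Less exemption 74,000 Ft → base 179,400 Ft
  179,400 Ft × 27% = 48,438 Ft

General income tax:
  219,900 Ft × 12% = 26,388 Ft

48,438 Ft > 26,388 Ft, so the book-profits minimum tax is the binding amount.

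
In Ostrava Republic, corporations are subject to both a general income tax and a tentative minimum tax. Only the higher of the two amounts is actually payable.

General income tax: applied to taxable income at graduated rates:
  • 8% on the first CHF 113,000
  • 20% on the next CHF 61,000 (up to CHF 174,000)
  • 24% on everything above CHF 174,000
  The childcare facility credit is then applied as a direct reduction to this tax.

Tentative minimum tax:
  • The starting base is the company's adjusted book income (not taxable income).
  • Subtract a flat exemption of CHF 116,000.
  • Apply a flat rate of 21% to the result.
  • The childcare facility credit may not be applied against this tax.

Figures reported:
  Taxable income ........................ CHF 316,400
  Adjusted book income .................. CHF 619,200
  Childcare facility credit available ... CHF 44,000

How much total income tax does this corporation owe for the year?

General income tax:
  CHF 113,000 × 8% = CHF 9,040
  CHF 61,000 × 20% = CHF 12,200
  CHF 142,400 × 24% = CHF 34,176
  → CHF 55,416
  Less childcare facility credit CHF 44,000 → CHF 11,416

Tentative minimum tax:
  Base (adjusted book income): CHF 619,200
  Less exemption CHF 116,000 → base CHF 503,200
  CHF 503,200 × 21% = CHF 105,672

CHF 105,672 > CHF 11,416, so the tentative minimum tax is the binding amount.

CHF 105,672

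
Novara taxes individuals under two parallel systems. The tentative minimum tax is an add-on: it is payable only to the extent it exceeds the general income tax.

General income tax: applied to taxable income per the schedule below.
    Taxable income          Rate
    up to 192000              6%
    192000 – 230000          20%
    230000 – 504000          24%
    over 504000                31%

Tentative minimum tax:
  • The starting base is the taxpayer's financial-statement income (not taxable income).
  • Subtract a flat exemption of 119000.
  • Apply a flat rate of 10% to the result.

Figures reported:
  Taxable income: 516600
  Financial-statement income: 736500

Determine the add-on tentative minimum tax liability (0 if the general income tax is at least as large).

0

General income tax:
  192000 × 6% = 11520
  38000 × 20% = 7600
  274000 × 24% = 65760
  12600 × 31% = 3906
  → 88786

Tentative minimum tax:
  Base (financial-statement income): 736500
  Less exemption 119000 → base 617500
  617500 × 10% = 61750

61750 ≤ 88786, so no add-on is due.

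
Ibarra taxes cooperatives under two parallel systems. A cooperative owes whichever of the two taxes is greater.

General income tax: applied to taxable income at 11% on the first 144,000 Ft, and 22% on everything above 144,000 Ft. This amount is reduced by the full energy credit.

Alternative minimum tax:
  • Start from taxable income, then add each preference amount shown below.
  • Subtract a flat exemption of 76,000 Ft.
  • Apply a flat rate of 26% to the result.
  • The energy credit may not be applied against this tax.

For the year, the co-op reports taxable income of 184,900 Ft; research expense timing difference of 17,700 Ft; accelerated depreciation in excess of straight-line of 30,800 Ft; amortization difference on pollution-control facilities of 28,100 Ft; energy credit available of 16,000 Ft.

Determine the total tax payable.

Alternative minimum tax:
  Adjusted income: 184,900 Ft + 17,700 Ft + 30,800 Ft + 28,100 Ft = 261,500 Ft
  Less exemption 76,000 Ft → base 185,500 Ft
  185,500 Ft × 26% = 48,230 Ft

General income tax:
  144,000 Ft × 11% = 15,840 Ft
  40,900 Ft × 22% = 8,998 Ft
  → 24,838 Ft
  Less energy credit 16,000 Ft → 8,838 Ft

48,230 Ft > 8,838 Ft, so the alternative minimum tax is the binding amount.

48,230 Ft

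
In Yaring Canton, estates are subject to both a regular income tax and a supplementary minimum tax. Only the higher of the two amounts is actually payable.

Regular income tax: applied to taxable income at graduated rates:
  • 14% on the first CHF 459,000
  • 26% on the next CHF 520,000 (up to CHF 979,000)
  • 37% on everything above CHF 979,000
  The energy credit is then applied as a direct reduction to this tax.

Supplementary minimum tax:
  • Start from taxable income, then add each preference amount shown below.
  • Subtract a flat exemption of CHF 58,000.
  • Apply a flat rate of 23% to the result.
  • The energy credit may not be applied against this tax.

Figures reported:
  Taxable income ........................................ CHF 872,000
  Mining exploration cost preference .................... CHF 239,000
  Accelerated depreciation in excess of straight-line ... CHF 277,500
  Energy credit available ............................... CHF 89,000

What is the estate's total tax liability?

CHF 306,015

Regular income tax:
  CHF 459,000 × 14% = CHF 64,260
  CHF 413,000 × 26% = CHF 107,380
  → CHF 171,640
  Less energy credit CHF 89,000 → CHF 82,640

Supplementary minimum tax:
  Adjusted income: CHF 872,000 + CHF 239,000 + CHF 277,500 = CHF 1,388,500
  Less exemption CHF 58,000 → base CHF 1,330,500
  CHF 1,330,500 × 23% = CHF 306,015

CHF 306,015 > CHF 82,640, so the supplementary minimum tax is the binding amount.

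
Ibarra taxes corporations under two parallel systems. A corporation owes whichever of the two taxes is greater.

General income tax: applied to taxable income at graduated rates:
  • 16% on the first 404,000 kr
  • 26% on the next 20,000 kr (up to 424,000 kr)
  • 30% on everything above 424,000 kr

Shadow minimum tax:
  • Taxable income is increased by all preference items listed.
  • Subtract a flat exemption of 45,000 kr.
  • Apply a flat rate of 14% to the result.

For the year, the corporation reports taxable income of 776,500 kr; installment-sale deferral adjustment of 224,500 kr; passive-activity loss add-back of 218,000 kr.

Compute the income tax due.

Shadow minimum tax:
  Adjusted income: 776,500 kr + 224,500 kr + 218,000 kr = 1,219,000 kr
  Less exemption 45,000 kr → base 1,174,000 kr
  1,174,000 kr × 14% = 164,360 kr

General income tax:
  404,000 kr × 16% = 64,640 kr
  20,000 kr × 26% = 5,200 kr
  352,500 kr × 30% = 105,750 kr
  → 175,590 kr

175,590 kr > 164,360 kr, so the general income tax governs.

175,590 kr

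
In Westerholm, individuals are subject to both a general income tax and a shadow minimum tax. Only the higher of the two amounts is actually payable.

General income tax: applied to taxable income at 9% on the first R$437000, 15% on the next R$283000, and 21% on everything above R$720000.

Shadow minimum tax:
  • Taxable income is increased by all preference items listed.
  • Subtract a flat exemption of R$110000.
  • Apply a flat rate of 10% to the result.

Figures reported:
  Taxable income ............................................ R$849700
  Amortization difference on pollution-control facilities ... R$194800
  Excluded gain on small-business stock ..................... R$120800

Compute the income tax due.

R$109017

Shadow minimum tax:
  Adjusted income: R$849700 + R$194800 + R$120800 = R$1165300
  Less exemption R$110000 → base R$1055300
  R$1055300 × 10% = R$105530

General income tax:
  R$437000 × 9% = R$39330
  R$283000 × 15% = R$42450
  R$129700 × 21% = R$27237
  → R$109017

R$109017 > R$105530, so the general income tax governs.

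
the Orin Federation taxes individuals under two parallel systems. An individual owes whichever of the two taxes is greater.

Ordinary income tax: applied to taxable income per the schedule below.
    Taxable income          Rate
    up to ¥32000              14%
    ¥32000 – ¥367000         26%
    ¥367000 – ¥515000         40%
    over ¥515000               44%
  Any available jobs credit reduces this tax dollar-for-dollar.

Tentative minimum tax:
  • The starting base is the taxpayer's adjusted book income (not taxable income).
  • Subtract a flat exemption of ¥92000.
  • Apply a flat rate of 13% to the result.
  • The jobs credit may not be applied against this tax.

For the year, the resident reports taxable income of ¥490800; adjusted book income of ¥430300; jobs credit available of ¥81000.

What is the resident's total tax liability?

Tentative minimum tax:
  Base (adjusted book income): ¥430300
  Less exemption ¥92000 → base ¥338300
  ¥338300 × 13% = ¥43979

Ordinary income tax:
  ¥32000 × 14% = ¥4480
  ¥335000 × 26% = ¥87100
  ¥123800 × 40% = ¥49520
  → ¥141100
  Less jobs credit ¥81000 → ¥60100

¥60100 > ¥43979, so the ordinary income tax governs.

¥60100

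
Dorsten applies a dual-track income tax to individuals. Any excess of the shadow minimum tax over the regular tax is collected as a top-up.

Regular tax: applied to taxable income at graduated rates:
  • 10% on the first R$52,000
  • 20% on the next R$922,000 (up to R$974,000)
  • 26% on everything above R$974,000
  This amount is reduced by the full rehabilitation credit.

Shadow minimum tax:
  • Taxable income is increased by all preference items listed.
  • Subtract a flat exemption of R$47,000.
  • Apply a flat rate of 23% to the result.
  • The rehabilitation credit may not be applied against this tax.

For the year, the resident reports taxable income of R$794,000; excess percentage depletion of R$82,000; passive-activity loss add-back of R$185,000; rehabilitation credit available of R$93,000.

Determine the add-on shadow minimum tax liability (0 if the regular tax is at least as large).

R$172,620

Regular tax:
  R$52,000 × 10% = R$5,200
  R$742,000 × 20% = R$148,400
  → R$153,600
  Less rehabilitation credit R$93,000 → R$60,600

Shadow minimum tax:
  Adjusted income: R$794,000 + R$82,000 + R$185,000 = R$1,061,000
  Less exemption R$47,000 → base R$1,014,000
  R$1,014,000 × 23% = R$233,220

Excess of shadow minimum tax over regular tax: R$233,220 − R$60,600 = R$172,620.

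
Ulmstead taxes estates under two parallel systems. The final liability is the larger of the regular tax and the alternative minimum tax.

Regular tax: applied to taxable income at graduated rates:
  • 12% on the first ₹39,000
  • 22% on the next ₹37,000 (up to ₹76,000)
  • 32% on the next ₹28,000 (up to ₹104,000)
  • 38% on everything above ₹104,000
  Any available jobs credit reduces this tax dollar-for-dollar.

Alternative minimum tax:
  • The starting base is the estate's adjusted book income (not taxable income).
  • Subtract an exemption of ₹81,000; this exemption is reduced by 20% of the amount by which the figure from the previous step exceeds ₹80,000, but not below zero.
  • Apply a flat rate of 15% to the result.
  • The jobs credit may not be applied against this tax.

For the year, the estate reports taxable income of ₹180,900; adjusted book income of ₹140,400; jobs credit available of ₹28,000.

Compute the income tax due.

₹23,002

Regular tax:
  ₹39,000 × 12% = ₹4,680
  ₹37,000 × 22% = ₹8,140
  ₹28,000 × 32% = ₹8,960
  ₹76,900 × 38% = ₹29,222
  → ₹51,002
  Less jobs credit ₹28,000 → ₹23,002

Alternative minimum tax:
  Base (adjusted book income): ₹140,400
  Exemption: ₹81,000 − 20% × (₹140,400 − ₹80,000) = ₹81,000 − ₹12,080 = ₹68,920
  Base: ₹140,400 − ₹68,920 = ₹71,480
  ₹71,480 × 15% = ₹10,722

₹23,002 > ₹10,722, so the regular tax governs.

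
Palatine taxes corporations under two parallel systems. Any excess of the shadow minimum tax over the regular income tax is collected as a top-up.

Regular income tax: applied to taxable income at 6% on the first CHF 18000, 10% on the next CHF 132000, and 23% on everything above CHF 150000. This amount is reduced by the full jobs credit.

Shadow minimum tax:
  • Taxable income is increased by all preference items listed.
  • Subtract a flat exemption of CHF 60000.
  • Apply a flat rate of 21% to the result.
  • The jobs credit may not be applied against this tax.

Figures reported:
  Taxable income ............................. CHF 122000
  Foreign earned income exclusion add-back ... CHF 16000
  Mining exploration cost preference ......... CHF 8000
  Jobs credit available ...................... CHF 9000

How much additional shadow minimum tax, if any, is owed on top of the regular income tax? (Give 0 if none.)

Regular income tax:
  CHF 18000 × 6% = CHF 1080
  CHF 104000 × 10% = CHF 10400
  → CHF 11480
  Less jobs credit CHF 9000 → CHF 2480

Shadow minimum tax:
  Adjusted income: CHF 122000 + CHF 16000 + CHF 8000 = CHF 146000
  Less exemption CHF 60000 → base CHF 86000
  CHF 86000 × 21% = CHF 18060

Excess of shadow minimum tax over regular income tax: CHF 18060 − CHF 2480 = CHF 15580.

CHF 15580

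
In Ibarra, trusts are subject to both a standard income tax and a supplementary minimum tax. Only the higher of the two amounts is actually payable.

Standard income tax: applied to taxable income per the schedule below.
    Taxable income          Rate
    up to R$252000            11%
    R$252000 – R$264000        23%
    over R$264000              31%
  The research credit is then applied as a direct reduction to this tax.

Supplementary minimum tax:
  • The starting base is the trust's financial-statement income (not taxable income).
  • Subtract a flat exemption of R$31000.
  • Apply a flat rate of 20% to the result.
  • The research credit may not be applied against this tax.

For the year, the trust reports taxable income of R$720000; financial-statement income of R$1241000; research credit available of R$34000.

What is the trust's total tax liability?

Supplementary minimum tax:
  Base (financial-statement income): R$1241000
  Less exemption R$31000 → base R$1210000
  R$1210000 × 20% = R$242000

Standard income tax:
  R$252000 × 11% = R$27720
  R$12000 × 23% = R$2760
  R$456000 × 31% = R$141360
  → R$171840
  Less research credit R$34000 → R$137840

R$242000 > R$137840, so the supplementary minimum tax is the binding amount.

R$242000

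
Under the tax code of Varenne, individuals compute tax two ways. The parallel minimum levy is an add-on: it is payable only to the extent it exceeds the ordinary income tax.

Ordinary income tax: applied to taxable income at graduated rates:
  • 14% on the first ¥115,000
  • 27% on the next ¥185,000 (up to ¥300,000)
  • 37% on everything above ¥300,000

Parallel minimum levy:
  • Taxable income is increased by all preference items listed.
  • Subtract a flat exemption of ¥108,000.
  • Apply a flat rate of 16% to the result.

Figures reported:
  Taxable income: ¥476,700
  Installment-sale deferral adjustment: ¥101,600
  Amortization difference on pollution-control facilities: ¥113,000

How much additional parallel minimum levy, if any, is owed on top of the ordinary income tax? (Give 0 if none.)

Parallel minimum levy:
  Adjusted income: ¥476,700 + ¥101,600 + ¥113,000 = ¥691,300
  Less exemption ¥108,000 → base ¥583,300
  ¥583,300 × 16% = ¥93,328

Ordinary income tax:
  ¥115,000 × 14% = ¥16,100
  ¥185,000 × 27% = ¥49,950
  ¥176,700 × 37% = ¥65,379
  → ¥131,429

¥93,328 ≤ ¥131,429, so no add-on is due.

¥0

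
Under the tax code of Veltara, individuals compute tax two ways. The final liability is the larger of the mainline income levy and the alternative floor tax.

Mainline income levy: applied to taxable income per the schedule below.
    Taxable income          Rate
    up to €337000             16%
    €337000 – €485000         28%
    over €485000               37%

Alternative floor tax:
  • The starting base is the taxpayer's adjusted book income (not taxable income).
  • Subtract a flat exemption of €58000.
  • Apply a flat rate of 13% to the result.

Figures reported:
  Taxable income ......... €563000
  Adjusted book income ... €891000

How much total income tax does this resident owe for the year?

Mainline income levy:
  €337000 × 16% = €53920
  €148000 × 28% = €41440
  €78000 × 37% = €28860
  → €124220

Alternative floor tax:
  Base (adjusted book income): €891000
  Less exemption €58000 → base €833000
  €833000 × 13% = €108290

€124220 > €108290, so the mainline income levy governs.

€124220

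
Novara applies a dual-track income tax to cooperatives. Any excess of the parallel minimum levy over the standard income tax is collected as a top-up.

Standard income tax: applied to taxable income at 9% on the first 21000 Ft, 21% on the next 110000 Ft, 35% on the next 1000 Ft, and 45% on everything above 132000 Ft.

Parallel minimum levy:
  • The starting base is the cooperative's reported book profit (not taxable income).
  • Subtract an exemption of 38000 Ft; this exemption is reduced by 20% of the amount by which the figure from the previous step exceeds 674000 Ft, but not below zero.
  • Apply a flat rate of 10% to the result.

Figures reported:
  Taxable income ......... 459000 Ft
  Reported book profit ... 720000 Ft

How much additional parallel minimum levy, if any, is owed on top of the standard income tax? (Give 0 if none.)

0 Ft

Parallel minimum levy:
  Base (reported book profit): 720000 Ft
  Exemption: 38000 Ft − 20% × (720000 Ft − 674000 Ft) = 38000 Ft − 9200 Ft = 28800 Ft
  Base: 720000 Ft − 28800 Ft = 691200 Ft
  691200 Ft × 10% = 69120 Ft

Standard income tax:
  21000 Ft × 9% = 1890 Ft
  110000 Ft × 21% = 23100 Ft
  1000 Ft × 35% = 350 Ft
  327000 Ft × 45% = 147150 Ft
  → 172490 Ft

69120 Ft ≤ 172490 Ft, so no add-on is due.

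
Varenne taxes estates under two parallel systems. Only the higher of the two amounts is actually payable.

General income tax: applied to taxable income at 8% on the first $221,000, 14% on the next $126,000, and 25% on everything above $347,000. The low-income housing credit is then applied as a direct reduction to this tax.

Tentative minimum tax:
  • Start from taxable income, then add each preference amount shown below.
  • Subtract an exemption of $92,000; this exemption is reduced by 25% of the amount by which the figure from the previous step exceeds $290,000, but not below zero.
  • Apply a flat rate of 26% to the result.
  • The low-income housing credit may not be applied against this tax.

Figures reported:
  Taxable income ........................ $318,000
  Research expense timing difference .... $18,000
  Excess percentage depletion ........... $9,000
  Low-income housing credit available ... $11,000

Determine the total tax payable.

$69,355

General income tax:
  $221,000 × 8% = $17,680
  $97,000 × 14% = $13,580
  → $31,260
  Less low-income housing credit $11,000 → $20,260

Tentative minimum tax:
  Adjusted income: $318,000 + $18,000 + $9,000 = $345,000
  Exemption: $92,000 − 25% × ($345,000 − $290,000) = $92,000 − $13,750 = $78,250
  Base: $345,000 − $78,250 = $266,750
  $266,750 × 26% = $69,355

$69,355 > $20,260, so the tentative minimum tax is the binding amount.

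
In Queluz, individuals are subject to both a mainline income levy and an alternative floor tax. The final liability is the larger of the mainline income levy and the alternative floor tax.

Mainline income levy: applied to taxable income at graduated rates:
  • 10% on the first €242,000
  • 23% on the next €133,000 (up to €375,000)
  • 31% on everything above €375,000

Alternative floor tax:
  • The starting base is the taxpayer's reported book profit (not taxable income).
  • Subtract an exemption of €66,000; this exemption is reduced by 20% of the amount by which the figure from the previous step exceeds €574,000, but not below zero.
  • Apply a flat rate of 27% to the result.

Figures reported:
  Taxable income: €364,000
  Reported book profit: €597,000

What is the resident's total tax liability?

Alternative floor tax:
  Base (reported book profit): €597,000
  Exemption: €66,000 − 20% × (€597,000 − €574,000) = €66,000 − €4,600 = €61,400
  Base: €597,000 − €61,400 = €535,600
  €535,600 × 27% = €144,612

Mainline income levy:
  €242,000 × 10% = €24,200
  €122,000 × 23% = €28,060
  → €52,260

€144,612 > €52,260, so the alternative floor tax is the binding amount.

€144,612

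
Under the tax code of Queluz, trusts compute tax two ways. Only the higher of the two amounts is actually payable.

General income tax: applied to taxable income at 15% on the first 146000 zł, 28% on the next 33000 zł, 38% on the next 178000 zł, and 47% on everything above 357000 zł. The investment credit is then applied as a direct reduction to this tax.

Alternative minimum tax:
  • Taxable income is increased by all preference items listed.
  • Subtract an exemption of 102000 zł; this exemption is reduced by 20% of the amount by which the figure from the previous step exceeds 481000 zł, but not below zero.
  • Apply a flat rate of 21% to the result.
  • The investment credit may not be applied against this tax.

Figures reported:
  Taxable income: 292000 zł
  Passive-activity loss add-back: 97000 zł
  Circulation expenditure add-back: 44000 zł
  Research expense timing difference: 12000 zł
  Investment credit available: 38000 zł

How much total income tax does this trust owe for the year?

Alternative minimum tax:
  Adjusted income: 292000 zł + 97000 zł + 44000 zł + 12000 zł = 445000 zł
  Exemption: 445000 zł ≤ 481000 zł, so full 102000 zł applies
  Base: 445000 zł − 102000 zł = 343000 zł
  343000 zł × 21% = 72030 zł

General income tax:
  146000 zł × 15% = 21900 zł
  33000 zł × 28% = 9240 zł
  113000 zł × 38% = 42940 zł
  → 74080 zł
  Less investment credit 38000 zł → 36080 zł

72030 zł > 36080 zł, so the alternative minimum tax is the binding amount.

72030 zł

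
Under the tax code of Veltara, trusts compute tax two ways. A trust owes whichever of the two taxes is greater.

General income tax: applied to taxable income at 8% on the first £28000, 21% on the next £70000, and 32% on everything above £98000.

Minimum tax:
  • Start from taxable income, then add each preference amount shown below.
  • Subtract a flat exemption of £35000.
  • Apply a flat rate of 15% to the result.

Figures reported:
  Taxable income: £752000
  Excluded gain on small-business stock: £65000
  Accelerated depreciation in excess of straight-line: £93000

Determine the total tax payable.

£226220

General income tax:
  £28000 × 8% = £2240
  £70000 × 21% = £14700
  £654000 × 32% = £209280
  → £226220

Minimum tax:
  Adjusted income: £752000 + £65000 + £93000 = £910000
  Less exemption £35000 → base £875000
  £875000 × 15% = £131250

£226220 > £131250, so the general income tax governs.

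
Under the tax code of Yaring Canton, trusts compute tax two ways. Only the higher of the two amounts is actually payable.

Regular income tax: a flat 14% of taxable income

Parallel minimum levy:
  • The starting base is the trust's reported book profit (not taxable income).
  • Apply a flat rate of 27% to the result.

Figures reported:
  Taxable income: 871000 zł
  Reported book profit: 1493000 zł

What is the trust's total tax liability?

Regular income tax:
  871000 zł × 14% = 121940 zł

Parallel minimum levy:
  Base (reported book profit): 1493000 zł
  1493000 zł × 27% = 403110 zł

403110 zł > 121940 zł, so the parallel minimum levy is the binding amount.

403110 zł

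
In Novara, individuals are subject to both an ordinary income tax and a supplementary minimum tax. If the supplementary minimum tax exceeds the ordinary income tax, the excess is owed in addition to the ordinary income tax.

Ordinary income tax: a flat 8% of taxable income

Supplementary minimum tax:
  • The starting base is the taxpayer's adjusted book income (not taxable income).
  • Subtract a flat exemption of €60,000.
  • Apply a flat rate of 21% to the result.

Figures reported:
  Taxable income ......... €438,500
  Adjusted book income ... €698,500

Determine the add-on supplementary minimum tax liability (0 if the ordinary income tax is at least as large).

Supplementary minimum tax:
  Base (adjusted book income): €698,500
  Less exemption €60,000 → base €638,500
  €638,500 × 21% = €134,085

Ordinary income tax:
  €438,500 × 8% = €35,080

Excess of supplementary minimum tax over ordinary income tax: €134,085 − €35,080 = €99,005.

€99,005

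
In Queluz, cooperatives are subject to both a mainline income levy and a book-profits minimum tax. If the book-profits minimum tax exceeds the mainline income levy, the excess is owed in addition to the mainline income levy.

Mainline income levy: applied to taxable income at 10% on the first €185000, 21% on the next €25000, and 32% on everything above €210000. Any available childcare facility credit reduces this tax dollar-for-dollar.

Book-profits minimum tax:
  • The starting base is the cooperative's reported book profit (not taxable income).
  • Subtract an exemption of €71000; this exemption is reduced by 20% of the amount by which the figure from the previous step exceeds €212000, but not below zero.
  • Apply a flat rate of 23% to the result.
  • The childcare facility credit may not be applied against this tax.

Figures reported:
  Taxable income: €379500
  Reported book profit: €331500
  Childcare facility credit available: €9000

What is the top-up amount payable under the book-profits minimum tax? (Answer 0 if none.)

€0

Mainline income levy:
  €185000 × 10% = €18500
  €25000 × 21% = €5250
  €169500 × 32% = €54240
  → €77990
  Less childcare facility credit €9000 → €68990

Book-profits minimum tax:
  Base (reported book profit): €331500
  Exemption: €71000 − 20% × (€331500 − €212000) = €71000 − €23900 = €47100
  Base: €331500 − €47100 = €284400
  €284400 × 23% = €65412

€65412 ≤ €68990, so no add-on is due.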